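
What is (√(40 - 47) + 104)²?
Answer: (104 + I*√7)² ≈ 10809.0 + 550.32*I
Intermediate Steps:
(√(40 - 47) + 104)² = (√(-7) + 104)² = (I*√7 + 104)² = (104 + I*√7)²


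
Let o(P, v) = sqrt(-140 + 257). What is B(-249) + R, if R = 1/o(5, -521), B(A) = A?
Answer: -249 + sqrt(13)/39 ≈ -248.91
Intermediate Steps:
o(P, v) = 3*sqrt(13) (o(P, v) = sqrt(117) = 3*sqrt(13))
R = sqrt(13)/39 (R = 1/(3*sqrt(13)) = sqrt(13)/39 ≈ 0.092450)
B(-249) + R = -249 + sqrt(13)/39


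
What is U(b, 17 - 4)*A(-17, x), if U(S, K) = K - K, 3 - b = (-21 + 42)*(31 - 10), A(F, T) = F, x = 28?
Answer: 0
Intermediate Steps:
b = -438 (b = 3 - (-21 + 42)*(31 - 10) = 3 - 21*21 = 3 - 1*441 = 3 - 441 = -438)
U(S, K) = 0
U(b, 17 - 4)*A(-17, x) = 0*(-17) = 0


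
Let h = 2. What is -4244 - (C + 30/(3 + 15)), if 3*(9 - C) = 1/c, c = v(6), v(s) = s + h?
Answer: -34037/8 ≈ -4254.6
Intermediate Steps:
v(s) = 2 + s (v(s) = s + 2 = 2 + s)
c = 8 (c = 2 + 6 = 8)
C = 215/24 (C = 9 - ⅓/8 = 9 - ⅓*⅛ = 9 - 1/24 = 215/24 ≈ 8.9583)
-4244 - (C + 30/(3 + 15)) = -4244 - (215/24 + 30/(3 + 15)) = -4244 - (215/24 + 30/18) = -4244 - (215/24 + 30*(1/18)) = -4244 - (215/24 + 5/3) = -4244 - 1*85/8 = -4244 - 85/8 = -34037/8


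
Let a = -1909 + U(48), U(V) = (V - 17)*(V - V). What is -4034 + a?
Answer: -5943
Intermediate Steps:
U(V) = 0 (U(V) = (-17 + V)*0 = 0)
a = -1909 (a = -1909 + 0 = -1909)
-4034 + a = -4034 - 1909 = -5943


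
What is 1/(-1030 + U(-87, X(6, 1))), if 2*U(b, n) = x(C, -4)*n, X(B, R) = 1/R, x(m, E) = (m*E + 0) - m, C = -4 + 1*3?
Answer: -2/2055 ≈ -0.00097324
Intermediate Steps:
C = -1 (C = -4 + 3 = -1)
x(m, E) = -m + E*m (x(m, E) = (E*m + 0) - m = E*m - m = -m + E*m)
U(b, n) = 5*n/2 (U(b, n) = ((-(-1 - 4))*n)/2 = ((-1*(-5))*n)/2 = (5*n)/2 = 5*n/2)
1/(-1030 + U(-87, X(6, 1))) = 1/(-1030 + (5/2)/1) = 1/(-1030 + (5/2)*1) = 1/(-1030 + 5/2) = 1/(-2055/2) = -2/2055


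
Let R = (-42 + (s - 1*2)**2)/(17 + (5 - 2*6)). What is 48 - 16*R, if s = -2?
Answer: 448/5 ≈ 89.600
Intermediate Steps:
R = -13/5 (R = (-42 + (-2 - 1*2)**2)/(17 + (5 - 2*6)) = (-42 + (-2 - 2)**2)/(17 + (5 - 12)) = (-42 + (-4)**2)/(17 - 7) = (-42 + 16)/10 = -26*1/10 = -13/5 ≈ -2.6000)
48 - 16*R = 48 - 16*(-13/5) = 48 + 208/5 = 448/5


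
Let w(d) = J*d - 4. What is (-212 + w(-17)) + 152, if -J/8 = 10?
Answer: 1296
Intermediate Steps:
J = -80 (J = -8*10 = -80)
w(d) = -4 - 80*d (w(d) = -80*d - 4 = -4 - 80*d)
(-212 + w(-17)) + 152 = (-212 + (-4 - 80*(-17))) + 152 = (-212 + (-4 + 1360)) + 152 = (-212 + 1356) + 152 = 1144 + 152 = 1296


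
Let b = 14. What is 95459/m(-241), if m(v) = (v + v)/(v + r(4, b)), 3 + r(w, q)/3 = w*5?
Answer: 9068605/241 ≈ 37629.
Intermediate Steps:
r(w, q) = -9 + 15*w (r(w, q) = -9 + 3*(w*5) = -9 + 3*(5*w) = -9 + 15*w)
m(v) = 2*v/(51 + v) (m(v) = (v + v)/(v + (-9 + 15*4)) = (2*v)/(v + (-9 + 60)) = (2*v)/(v + 51) = (2*v)/(51 + v) = 2*v/(51 + v))
95459/m(-241) = 95459/((2*(-241)/(51 - 241))) = 95459/((2*(-241)/(-190))) = 95459/((2*(-241)*(-1/190))) = 95459/(241/95) = 95459*(95/241) = 9068605/241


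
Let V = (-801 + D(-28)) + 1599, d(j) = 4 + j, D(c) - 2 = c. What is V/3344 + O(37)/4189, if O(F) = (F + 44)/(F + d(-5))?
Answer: 405179/1751002 ≈ 0.23140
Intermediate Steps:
D(c) = 2 + c
O(F) = (44 + F)/(-1 + F) (O(F) = (F + 44)/(F + (4 - 5)) = (44 + F)/(F - 1) = (44 + F)/(-1 + F))
V = 772 (V = (-801 + (2 - 28)) + 1599 = (-801 - 26) + 1599 = -827 + 1599 = 772)
V/3344 + O(37)/4189 = 772/3344 + ((44 + 37)/(-1 + 37))/4189 = 772*(1/3344) + (81/36)*(1/4189) = 193/836 + ((1/36)*81)*(1/4189) = 193/836 + (9/4)*(1/4189) = 193/836 + 9/16756 = 405179/1751002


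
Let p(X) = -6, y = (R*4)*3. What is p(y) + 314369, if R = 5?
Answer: 314363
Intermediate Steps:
y = 60 (y = (5*4)*3 = 20*3 = 60)
p(y) + 314369 = -6 + 314369 = 314363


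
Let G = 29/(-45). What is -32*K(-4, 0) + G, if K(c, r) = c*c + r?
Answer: -23069/45 ≈ -512.64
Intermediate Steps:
K(c, r) = r + c² (K(c, r) = c² + r = r + c²)
G = -29/45 (G = 29*(-1/45) = -29/45 ≈ -0.64444)
-32*K(-4, 0) + G = -32*(0 + (-4)²) - 29/45 = -32*(0 + 16) - 29/45 = -32*16 - 29/45 = -512 - 29/45 = -23069/45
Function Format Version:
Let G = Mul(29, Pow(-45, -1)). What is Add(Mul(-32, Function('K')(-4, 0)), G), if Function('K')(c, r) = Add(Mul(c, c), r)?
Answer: Rational(-23069, 45) ≈ -512.64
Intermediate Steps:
Function('K')(c, r) = Add(r, Pow(c, 2)) (Function('K')(c, r) = Add(Pow(c, 2), r) = Add(r, Pow(c, 2)))
G = Rational(-29, 45) (G = Mul(29, Rational(-1, 45)) = Rational(-29, 45) ≈ -0.64444)
Add(Mul(-32, Function('K')(-4, 0)), G) = Add(Mul(-32, Add(0, Pow(-4, 2))), Rational(-29, 45)) = Add(Mul(-32, Add(0, 16)), Rational(-29, 45)) = Add(Mul(-32, 16), Rational(-29, 45)) = Add(-512, Rational(-29, 45)) = Rational(-23069, 45)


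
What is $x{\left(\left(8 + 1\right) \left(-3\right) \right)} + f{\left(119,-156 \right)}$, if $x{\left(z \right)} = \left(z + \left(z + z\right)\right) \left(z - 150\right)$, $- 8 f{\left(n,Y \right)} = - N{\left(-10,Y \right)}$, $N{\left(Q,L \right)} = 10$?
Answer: $\frac{57353}{4} \approx 14338.0$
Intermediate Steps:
$f{\left(n,Y \right)} = \frac{5}{4}$ ($f{\left(n,Y \right)} = - \frac{\left(-1\right) 10}{8} = \left(- \frac{1}{8}\right) \left(-10\right) = \frac{5}{4}$)
$x{\left(z \right)} = 3 z \left(-150 + z\right)$ ($x{\left(z \right)} = \left(z + 2 z\right) \left(-150 + z\right) = 3 z \left(-150 + z\right)$)
$x{\left(\left(8 + 1\right) \left(-3\right) \right)} + f{\left(119,-156 \right)} = 3 \left(8 + 1\right) \left(-3\right) \left(-150 + \left(8 + 1\right) \left(-3\right)\right) + \frac{5}{4} = 3 \cdot 9 \left(-3\right) \left(-150 + 9 \left(-3\right)\right) + \frac{5}{4} = 3 \left(-27\right) \left(-150 - 27\right) + \frac{5}{4} = 3 \left(-27\right) \left(-177\right) + \frac{5}{4} = 14337 + \frac{5}{4} = \frac{57353}{4}$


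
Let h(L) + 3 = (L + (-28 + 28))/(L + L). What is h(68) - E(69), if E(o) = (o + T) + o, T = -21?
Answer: -239/2 ≈ -119.50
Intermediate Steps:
E(o) = -21 + 2*o (E(o) = (o - 21) + o = (-21 + o) + o = -21 + 2*o)
h(L) = -5/2 (h(L) = -3 + (L + (-28 + 28))/(L + L) = -3 + (L + 0)/((2*L)) = -3 + L*(1/(2*L)) = -3 + 1/2 = -5/2)
h(68) - E(69) = -5/2 - (-21 + 2*69) = -5/2 - (-21 + 138) = -5/2 - 1*117 = -5/2 - 117 = -239/2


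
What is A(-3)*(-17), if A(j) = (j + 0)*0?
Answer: 0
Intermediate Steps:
A(j) = 0 (A(j) = j*0 = 0)
A(-3)*(-17) = 0*(-17) = 0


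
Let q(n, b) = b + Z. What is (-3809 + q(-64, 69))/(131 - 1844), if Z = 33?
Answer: 3707/1713 ≈ 2.1640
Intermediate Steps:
q(n, b) = 33 + b (q(n, b) = b + 33 = 33 + b)
(-3809 + q(-64, 69))/(131 - 1844) = (-3809 + (33 + 69))/(131 - 1844) = (-3809 + 102)/(-1713) = -3707*(-1/1713) = 3707/1713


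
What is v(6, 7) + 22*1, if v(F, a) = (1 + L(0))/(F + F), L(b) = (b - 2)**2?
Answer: 269/12 ≈ 22.417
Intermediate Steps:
L(b) = (-2 + b)**2
v(F, a) = 5/(2*F) (v(F, a) = (1 + (-2 + 0)**2)/(F + F) = (1 + (-2)**2)/((2*F)) = (1 + 4)*(1/(2*F)) = 5*(1/(2*F)) = 5/(2*F))
v(6, 7) + 22*1 = (5/2)/6 + 22*1 = (5/2)*(1/6) + 22 = 5/12 + 22 = 269/12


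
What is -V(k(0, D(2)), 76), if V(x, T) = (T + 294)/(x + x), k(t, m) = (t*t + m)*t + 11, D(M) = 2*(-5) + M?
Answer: -185/11 ≈ -16.818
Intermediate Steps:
D(M) = -10 + M
k(t, m) = 11 + t*(m + t**2) (k(t, m) = (t**2 + m)*t + 11 = (m + t**2)*t + 11 = t*(m + t**2) + 11 = 11 + t*(m + t**2))
V(x, T) = (294 + T)/(2*x) (V(x, T) = (294 + T)/((2*x)) = (294 + T)*(1/(2*x)) = (294 + T)/(2*x))
-V(k(0, D(2)), 76) = -(294 + 76)/(2*(11 + 0**3 + (-10 + 2)*0)) = -370/(2*(11 + 0 - 8*0)) = -370/(2*(11 + 0 + 0)) = -370/(2*11) = -1*185/11 = -185/11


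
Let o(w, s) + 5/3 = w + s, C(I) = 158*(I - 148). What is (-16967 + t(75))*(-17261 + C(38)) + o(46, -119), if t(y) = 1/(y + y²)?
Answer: 3350196467659/5700 ≈ 5.8775e+8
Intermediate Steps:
C(I) = -23384 + 158*I (C(I) = 158*(-148 + I) = -23384 + 158*I)
o(w, s) = -5/3 + s + w (o(w, s) = -5/3 + (w + s) = -5/3 + (s + w) = -5/3 + s + w)
(-16967 + t(75))*(-17261 + C(38)) + o(46, -119) = (-16967 + 1/(75*(1 + 75)))*(-17261 + (-23384 + 158*38)) + (-5/3 - 119 + 46) = (-16967 + (1/75)/76)*(-17261 + (-23384 + 6004)) - 224/3 = (-16967 + (1/75)*(1/76))*(-17261 - 17380) - 224/3 = (-16967 + 1/5700)*(-34641) - 224/3 = -96711899/5700*(-34641) - 224/3 = 1116732297753/1900 - 224/3 = 3350196467659/5700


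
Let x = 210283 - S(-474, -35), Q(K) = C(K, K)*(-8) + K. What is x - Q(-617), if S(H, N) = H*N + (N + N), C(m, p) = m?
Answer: 189444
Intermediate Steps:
S(H, N) = 2*N + H*N (S(H, N) = H*N + 2*N = 2*N + H*N)
Q(K) = -7*K (Q(K) = K*(-8) + K = -8*K + K = -7*K)
x = 193763 (x = 210283 - (-35)*(2 - 474) = 210283 - (-35)*(-472) = 210283 - 1*16520 = 210283 - 16520 = 193763)
x - Q(-617) = 193763 - (-7)*(-617) = 193763 - 1*4319 = 193763 - 4319 = 189444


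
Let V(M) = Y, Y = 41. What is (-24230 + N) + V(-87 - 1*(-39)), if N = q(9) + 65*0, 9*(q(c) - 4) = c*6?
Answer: -24179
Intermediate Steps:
q(c) = 4 + 2*c/3 (q(c) = 4 + (c*6)/9 = 4 + (6*c)/9 = 4 + 2*c/3)
V(M) = 41
N = 10 (N = (4 + (2/3)*9) + 65*0 = (4 + 6) + 0 = 10 + 0 = 10)
(-24230 + N) + V(-87 - 1*(-39)) = (-24230 + 10) + 41 = -24220 + 41 = -24179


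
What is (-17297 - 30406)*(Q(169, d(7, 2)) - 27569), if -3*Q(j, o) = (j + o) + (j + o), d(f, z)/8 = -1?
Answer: 1320244129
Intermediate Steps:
d(f, z) = -8 (d(f, z) = 8*(-1) = -8)
Q(j, o) = -2*j/3 - 2*o/3 (Q(j, o) = -((j + o) + (j + o))/3 = -(2*j + 2*o)/3 = -2*j/3 - 2*o/3)
(-17297 - 30406)*(Q(169, d(7, 2)) - 27569) = (-17297 - 30406)*((-2/3*169 - 2/3*(-8)) - 27569) = -47703*((-338/3 + 16/3) - 27569) = -47703*(-322/3 - 27569) = -47703*(-83029/3) = 1320244129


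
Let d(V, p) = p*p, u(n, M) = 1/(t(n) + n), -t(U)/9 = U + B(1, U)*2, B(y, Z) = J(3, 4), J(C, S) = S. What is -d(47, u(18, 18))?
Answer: -1/46656 ≈ -2.1433e-5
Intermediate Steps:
B(y, Z) = 4
t(U) = -72 - 9*U (t(U) = -9*(U + 4*2) = -9*(U + 8) = -9*(8 + U) = -72 - 9*U)
u(n, M) = 1/(-72 - 8*n) (u(n, M) = 1/((-72 - 9*n) + n) = 1/(-72 - 8*n))
d(V, p) = p**2
-d(47, u(18, 18)) = -(-1/(72 + 8*18))**2 = -(-1/(72 + 144))**2 = -(-1/216)**2 = -1*1/46656 = -1/46656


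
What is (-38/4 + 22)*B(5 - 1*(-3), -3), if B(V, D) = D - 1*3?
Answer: -75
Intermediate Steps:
B(V, D) = -3 + D (B(V, D) = D - 3 = -3 + D)
(-38/4 + 22)*B(5 - 1*(-3), -3) = (-38/4 + 22)*(-3 - 3) = (-38*¼ + 22)*(-6) = (-19/2 + 22)*(-6) = (25/2)*(-6) = -75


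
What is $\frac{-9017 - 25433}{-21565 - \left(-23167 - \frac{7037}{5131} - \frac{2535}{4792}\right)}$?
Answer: $- \frac{847048056400}{39436307093} \approx -21.479$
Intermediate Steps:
$\frac{-9017 - 25433}{-21565 - \left(-23167 - \frac{7037}{5131} - \frac{2535}{4792}\right)} = - \frac{34450}{-21565 - \left(-23167 - \frac{7037}{5131} - \frac{2535}{4792}\right)} = - \frac{34450}{-21565 + \left(23167 - \left(- \frac{2535}{4792} - \frac{7037}{5131}\right)\right)} = - \frac{34450}{-21565 + \left(23167 - - \frac{46728389}{24587752}\right)} = - \frac{34450}{-21565 + \left(23167 + \frac{46728389}{24587752}\right)} = - \frac{34450}{-21565 + \frac{569671178973}{24587752}} = - \frac{34450}{\frac{39436307093}{24587752}} = \left(-34450\right) \frac{24587752}{39436307093} = - \frac{847048056400}{39436307093}$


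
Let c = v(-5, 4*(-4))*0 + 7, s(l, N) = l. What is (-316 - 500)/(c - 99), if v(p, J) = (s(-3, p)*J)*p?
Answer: 204/23 ≈ 8.8696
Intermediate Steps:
v(p, J) = -3*J*p (v(p, J) = (-3*J)*p = -3*J*p)
c = 7 (c = -3*4*(-4)*(-5)*0 + 7 = -3*(-16)*(-5)*0 + 7 = -240*0 + 7 = 0 + 7 = 7)
(-316 - 500)/(c - 99) = (-316 - 500)/(7 - 99) = -816/(-92) = -816*(-1/92) = 204/23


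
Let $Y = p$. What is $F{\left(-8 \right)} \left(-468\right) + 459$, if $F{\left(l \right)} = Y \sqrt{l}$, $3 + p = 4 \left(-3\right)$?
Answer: $459 + 14040 i \sqrt{2} \approx 459.0 + 19856.0 i$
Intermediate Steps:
$p = -15$ ($p = -3 + 4 \left(-3\right) = -3 - 12 = -15$)
$Y = -15$
$F{\left(l \right)} = - 15 \sqrt{l}$
$F{\left(-8 \right)} \left(-468\right) + 459 = - 15 \sqrt{-8} \left(-468\right) + 459 = - 15 \cdot 2 i \sqrt{2} \left(-468\right) + 459 = - 30 i \sqrt{2} \left(-468\right) + 459 = 14040 i \sqrt{2} + 459 = 459 + 14040 i \sqrt{2}$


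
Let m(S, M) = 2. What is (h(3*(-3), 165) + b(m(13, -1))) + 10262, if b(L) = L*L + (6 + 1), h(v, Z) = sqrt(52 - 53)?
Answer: 10273 + I ≈ 10273.0 + 1.0*I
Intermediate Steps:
h(v, Z) = I (h(v, Z) = sqrt(-1) = I)
b(L) = 7 + L**2 (b(L) = L**2 + 7 = 7 + L**2)
(h(3*(-3), 165) + b(m(13, -1))) + 10262 = (I + (7 + 2**2)) + 10262 = (I + (7 + 4)) + 10262 = (I + 11) + 10262 = (11 + I) + 10262 = 10273 + I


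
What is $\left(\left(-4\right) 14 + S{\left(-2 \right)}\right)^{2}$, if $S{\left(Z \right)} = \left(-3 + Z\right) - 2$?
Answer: $3969$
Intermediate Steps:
$S{\left(Z \right)} = -5 + Z$
$\left(\left(-4\right) 14 + S{\left(-2 \right)}\right)^{2} = \left(\left(-4\right) 14 - 7\right)^{2} = \left(-56 - 7\right)^{2} = \left(-63\right)^{2} = 3969$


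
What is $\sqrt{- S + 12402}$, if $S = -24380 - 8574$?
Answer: $2 \sqrt{11339} \approx 212.97$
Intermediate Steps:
$S = -32954$
$\sqrt{- S + 12402} = \sqrt{\left(-1\right) \left(-32954\right) + 12402} = \sqrt{32954 + 12402} = \sqrt{45356} = 2 \sqrt{11339}$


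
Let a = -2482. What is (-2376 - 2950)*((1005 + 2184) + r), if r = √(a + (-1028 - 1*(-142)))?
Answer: -16984614 - 10652*I*√842 ≈ -1.6985e+7 - 3.0909e+5*I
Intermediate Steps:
r = 2*I*√842 (r = √(-2482 + (-1028 - 1*(-142))) = √(-2482 + (-1028 + 142)) = √(-2482 - 886) = √(-3368) = 2*I*√842 ≈ 58.034*I)
(-2376 - 2950)*((1005 + 2184) + r) = (-2376 - 2950)*((1005 + 2184) + 2*I*√842) = -5326*(3189 + 2*I*√842) = -16984614 - 10652*I*√842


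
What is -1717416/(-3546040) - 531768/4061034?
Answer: 106016961863/300012270945 ≈ 0.35338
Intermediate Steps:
-1717416/(-3546040) - 531768/4061034 = -1717416*(-1/3546040) - 531768*1/4061034 = 214677/443255 - 88628/676839 = 106016961863/300012270945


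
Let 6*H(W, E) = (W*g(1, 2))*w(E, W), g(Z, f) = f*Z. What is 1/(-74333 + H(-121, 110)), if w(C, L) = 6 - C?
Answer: -3/210415 ≈ -1.4258e-5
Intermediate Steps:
g(Z, f) = Z*f
H(W, E) = W*(6 - E)/3 (H(W, E) = ((W*(1*2))*(6 - E))/6 = ((W*2)*(6 - E))/6 = ((2*W)*(6 - E))/6 = (2*W*(6 - E))/6 = W*(6 - E)/3)
1/(-74333 + H(-121, 110)) = 1/(-74333 + (1/3)*(-121)*(6 - 1*110)) = 1/(-74333 + (1/3)*(-121)*(6 - 110)) = 1/(-74333 + (1/3)*(-121)*(-104)) = 1/(-74333 + 12584/3) = 1/(-210415/3) = -3/210415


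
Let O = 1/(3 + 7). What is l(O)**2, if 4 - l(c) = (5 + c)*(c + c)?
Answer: 22201/2500 ≈ 8.8804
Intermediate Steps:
O = 1/10 ≈ 0.10000
l(c) = 4 - 2*c*(5 + c) (l(c) = 4 - (5 + c)*(c + c) = 4 - (5 + c)*2*c = 4 - 2*c*(5 + c))
l(O)**2 = (4 - 10*1/10 - 2*(1/10)**2)**2 = (4 - 1 - 2*1/100)**2 = (4 - 1 - 1/50)**2 = (149/50)**2 = 22201/2500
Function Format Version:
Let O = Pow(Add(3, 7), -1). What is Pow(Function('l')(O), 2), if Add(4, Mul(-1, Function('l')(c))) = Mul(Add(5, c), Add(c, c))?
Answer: Rational(22201, 2500) ≈ 8.8804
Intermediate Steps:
O = Rational(1, 10) (O = Pow(10, -1) = Rational(1, 10) ≈ 0.10000)
Function('l')(c) = Add(4, Mul(-2, c, Add(5, c))) (Function('l')(c) = Add(4, Mul(-1, Mul(Add(5, c), Add(c, c)))) = Add(4, Mul(-1, Mul(Add(5, c), Mul(2, c)))) = Add(4, Mul(-1, Mul(2, c, Add(5, c)))) = Add(4, Mul(-2, c, Add(5, c))))
Pow(Function('l')(O), 2) = Pow(Add(4, Mul(-10, Rational(1, 10)), Mul(-2, Pow(Rational(1, 10), 2))), 2) = Pow(Add(4, -1, Mul(-2, Rational(1, 100))), 2) = Pow(Add(4, -1, Rational(-1, 50)), 2) = Pow(Rational(149, 50), 2) = Rational(22201, 2500)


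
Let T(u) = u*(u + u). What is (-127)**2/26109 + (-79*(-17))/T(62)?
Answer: 159064139/200725992 ≈ 0.79244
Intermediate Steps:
T(u) = 2*u**2 (T(u) = u*(2*u) = 2*u**2)
(-127)**2/26109 + (-79*(-17))/T(62) = (-127)**2/26109 + (-79*(-17))/((2*62**2)) = 16129*(1/26109) + 1343/((2*3844)) = 16129/26109 + 1343/7688 = 159064139/200725992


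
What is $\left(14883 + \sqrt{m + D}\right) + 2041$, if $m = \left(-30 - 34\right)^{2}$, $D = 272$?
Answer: $16924 + 4 \sqrt{273} \approx 16990.0$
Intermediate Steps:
$m = 4096$ ($m = \left(-64\right)^{2} = 4096$)
$\left(14883 + \sqrt{m + D}\right) + 2041 = \left(14883 + \sqrt{4096 + 272}\right) + 2041 = \left(14883 + \sqrt{4368}\right) + 2041 = \left(14883 + 4 \sqrt{273}\right) + 2041 = 16924 + 4 \sqrt{273}$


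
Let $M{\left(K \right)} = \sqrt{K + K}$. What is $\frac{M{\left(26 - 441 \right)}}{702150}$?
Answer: $\frac{i \sqrt{830}}{702150} \approx 4.1031 \cdot 10^{-5} i$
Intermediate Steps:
$M{\left(K \right)} = \sqrt{2} \sqrt{K}$ ($M{\left(K \right)} = \sqrt{2 K} = \sqrt{2} \sqrt{K}$)
$\frac{M{\left(26 - 441 \right)}}{702150} = \frac{\sqrt{2} \sqrt{26 - 441}}{702150} = \sqrt{2} \sqrt{-415} \cdot \frac{1}{702150} = \sqrt{2} i \sqrt{415} \cdot \frac{1}{702150} = i \sqrt{830} \cdot \frac{1}{702150} = \frac{i \sqrt{830}}{702150}$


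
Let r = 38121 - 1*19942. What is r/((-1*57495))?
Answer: -18179/57495 ≈ -0.31618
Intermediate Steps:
r = 18179 (r = 38121 - 19942 = 18179)
r/((-1*57495)) = 18179/((-1*57495)) = 18179/(-57495) = 18179*(-1/57495) = -18179/57495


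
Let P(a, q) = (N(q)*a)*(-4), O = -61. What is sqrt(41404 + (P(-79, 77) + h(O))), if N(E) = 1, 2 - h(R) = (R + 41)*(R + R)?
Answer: sqrt(39282) ≈ 198.20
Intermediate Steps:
h(R) = 2 - 2*R*(41 + R) (h(R) = 2 - (R + 41)*(R + R) = 2 - (41 + R)*2*R = 2 - 2*R*(41 + R))
P(a, q) = -4*a (P(a, q) = (1*a)*(-4) = a*(-4) = -4*a)
sqrt(41404 + (P(-79, 77) + h(O))) = sqrt(41404 + (-4*(-79) + (2 - 82*(-61) - 2*(-61)**2))) = sqrt(41404 + (316 + (2 + 5002 - 2*3721))) = sqrt(41404 + (316 + (2 + 5002 - 7442))) = sqrt(41404 + (316 - 2438)) = sqrt(41404 - 2122) = sqrt(39282)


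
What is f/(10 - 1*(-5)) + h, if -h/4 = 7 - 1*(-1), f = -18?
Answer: -166/5 ≈ -33.200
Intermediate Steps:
h = -32 (h = -4*(7 - 1*(-1)) = -4*(7 + 1) = -4*8 = -32)
f/(10 - 1*(-5)) + h = -18/(10 - 1*(-5)) - 32 = -18/(10 + 5) - 32 = -18/15 - 32 = (1/15)*(-18) - 32 = -6/5 - 32 = -166/5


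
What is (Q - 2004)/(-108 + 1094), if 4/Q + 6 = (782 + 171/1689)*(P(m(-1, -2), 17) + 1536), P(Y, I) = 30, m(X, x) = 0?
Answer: -345460761877/169972211460 ≈ -2.0325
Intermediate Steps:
Q = 563/172385610 (Q = 4/(-6 + (782 + 171/1689)*(30 + 1536)) = 4/(-6 + (782 + 171*(1/1689))*1566) = 4/(-6 + (782 + 57/563)*1566) = 4/(-6 + (440323/563)*1566) = 4/(-6 + 689545818/563) = 4/(689542440/563) = 4*(563/689542440) = 563/172385610 ≈ 3.2659e-6)
(Q - 2004)/(-108 + 1094) = (563/172385610 - 2004)/(-108 + 1094) = -345460761877/172385610/986 = -345460761877/172385610*1/986 = -345460761877/169972211460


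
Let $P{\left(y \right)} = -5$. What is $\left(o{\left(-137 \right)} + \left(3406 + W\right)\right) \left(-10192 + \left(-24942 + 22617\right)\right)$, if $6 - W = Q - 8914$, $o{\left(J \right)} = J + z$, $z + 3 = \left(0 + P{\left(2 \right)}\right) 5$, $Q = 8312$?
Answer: $-48177933$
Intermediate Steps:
$z = -28$ ($z = -3 + \left(0 - 5\right) 5 = -3 - 25 = -28$)
$o{\left(J \right)} = -28 + J$ ($o{\left(J \right)} = J - 28 = -28 + J$)
$W = 608$ ($W = 6 - \left(8312 - 8914\right) = 6 - -602 = 6 + 602 = 608$)
$\left(o{\left(-137 \right)} + \left(3406 + W\right)\right) \left(-10192 + \left(-24942 + 22617\right)\right) = \left(\left(-28 - 137\right) + \left(3406 + 608\right)\right) \left(-10192 + \left(-24942 + 22617\right)\right) = \left(-165 + 4014\right) \left(-10192 - 2325\right) = 3849 \left(-12517\right) = -48177933$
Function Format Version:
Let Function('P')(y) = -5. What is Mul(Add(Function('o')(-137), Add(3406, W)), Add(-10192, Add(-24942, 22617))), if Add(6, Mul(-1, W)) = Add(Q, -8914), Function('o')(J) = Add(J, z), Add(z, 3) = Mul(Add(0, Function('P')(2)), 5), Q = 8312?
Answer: -48177933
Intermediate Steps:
z = -28 (z = Add(-3, Mul(Add(0, -5), 5)) = Add(-3, Mul(-5, 5)) = Add(-3, -25) = -28)
Function('o')(J) = Add(-28, J) (Function('o')(J) = Add(J, -28) = Add(-28, J))
W = 608 (W = Add(6, Mul(-1, Add(8312, -8914))) = Add(6, Mul(-1, -602)) = Add(6, 602) = 608)
Mul(Add(Function('o')(-137), Add(3406, W)), Add(-10192, Add(-24942, 22617))) = Mul(Add(Add(-28, -137), Add(3406, 608)), Add(-10192, Add(-24942, 22617))) = Mul(Add(-165, 4014), Add(-10192, -2325)) = Mul(3849, -12517) = -48177933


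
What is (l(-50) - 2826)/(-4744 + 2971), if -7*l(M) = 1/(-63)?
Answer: 1246265/781893 ≈ 1.5939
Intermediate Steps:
l(M) = 1/441 (l(M) = -⅐/(-63) = -⅐*(-1/63) = 1/441)
(l(-50) - 2826)/(-4744 + 2971) = (1/441 - 2826)/(-4744 + 2971) = -1246265/441/(-1773) = -1246265/441*(-1/1773) = 1246265/781893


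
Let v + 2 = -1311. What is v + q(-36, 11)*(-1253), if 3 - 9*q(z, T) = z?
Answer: -20228/3 ≈ -6742.7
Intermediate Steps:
q(z, T) = ⅓ - z/9
v = -1313 (v = -2 - 1311 = -1313)
v + q(-36, 11)*(-1253) = -1313 + (⅓ - ⅑*(-36))*(-1253) = -1313 + (⅓ + 4)*(-1253) = -1313 + (13/3)*(-1253) = -1313 - 16289/3 = -20228/3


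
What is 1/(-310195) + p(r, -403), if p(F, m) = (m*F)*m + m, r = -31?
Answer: -1561857260991/310195 ≈ -5.0351e+6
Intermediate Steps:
p(F, m) = m + F*m**2 (p(F, m) = (F*m)*m + m = F*m**2 + m = m + F*m**2)
1/(-310195) + p(r, -403) = 1/(-310195) - 403*(1 - 31*(-403)) = -1/310195 - 403*(1 + 12493) = -1/310195 - 403*12494 = -1/310195 - 5035082 = -1561857260991/310195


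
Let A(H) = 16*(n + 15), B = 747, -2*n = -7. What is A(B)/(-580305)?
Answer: -296/580305 ≈ -0.00051008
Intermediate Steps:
n = 7/2 (n = -½*(-7) = 7/2 ≈ 3.5000)
A(H) = 296 (A(H) = 16*(7/2 + 15) = 16*(37/2) = 296)
A(B)/(-580305) = 296/(-580305) = 296*(-1/580305) = -296/580305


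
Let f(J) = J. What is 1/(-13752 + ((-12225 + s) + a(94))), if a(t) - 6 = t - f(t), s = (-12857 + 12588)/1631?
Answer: -1631/42358970 ≈ -3.8504e-5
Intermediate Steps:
s = -269/1631 (s = -269*1/1631 = -269/1631 ≈ -0.16493)
a(t) = 6 (a(t) = 6 + (t - t) = 6 + 0 = 6)
1/(-13752 + ((-12225 + s) + a(94))) = 1/(-13752 + ((-12225 - 269/1631) + 6)) = 1/(-13752 + (-19939244/1631 + 6)) = 1/(-13752 - 19929458/1631) = 1/(-42358970/1631) = -1631/42358970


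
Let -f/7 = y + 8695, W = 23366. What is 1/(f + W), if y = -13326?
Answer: 1/55783 ≈ 1.7927e-5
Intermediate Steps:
f = 32417 (f = -7*(-13326 + 8695) = -7*(-4631) = 32417)
1/(f + W) = 1/(32417 + 23366) = 1/55783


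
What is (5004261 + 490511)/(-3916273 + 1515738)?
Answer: -5494772/2400535 ≈ -2.2890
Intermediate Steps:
(5004261 + 490511)/(-3916273 + 1515738) = 5494772/(-2400535) = 5494772*(-1/2400535) = -5494772/2400535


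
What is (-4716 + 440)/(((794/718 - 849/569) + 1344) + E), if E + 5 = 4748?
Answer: -873462796/1243318679 ≈ -0.70253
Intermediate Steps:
E = 4743 (E = -5 + 4748 = 4743)
(-4716 + 440)/(((794/718 - 849/569) + 1344) + E) = (-4716 + 440)/(((794/718 - 849/569) + 1344) + 4743) = -4276/(((794*(1/718) - 849*1/569) + 1344) + 4743) = -4276/(((397/359 - 849/569) + 1344) + 4743) = -4276/((-78898/204271 + 1344) + 4743) = -4276/(274461326/204271 + 4743) = -4276/1243318679/204271 = -4276*204271/1243318679 = -873462796/1243318679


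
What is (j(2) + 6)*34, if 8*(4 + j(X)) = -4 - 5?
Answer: 119/4 ≈ 29.750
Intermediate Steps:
j(X) = -41/8 (j(X) = -4 + (-4 - 5)/8 = -4 + (⅛)*(-9) = -4 - 9/8 = -41/8)
(j(2) + 6)*34 = (-41/8 + 6)*34 = (7/8)*34 = 119/4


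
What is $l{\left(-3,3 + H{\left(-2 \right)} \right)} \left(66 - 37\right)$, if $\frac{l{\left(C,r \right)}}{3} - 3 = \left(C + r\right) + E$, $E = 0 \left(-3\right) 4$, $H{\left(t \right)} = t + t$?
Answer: $-87$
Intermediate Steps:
$H{\left(t \right)} = 2 t$
$E = 0$ ($E = 0 \cdot 4 = 0$)
$l{\left(C,r \right)} = 9 + 3 C + 3 r$ ($l{\left(C,r \right)} = 9 + 3 \left(\left(C + r\right) + 0\right) = 9 + 3 \left(C + r\right) = 9 + \left(3 C + 3 r\right) = 9 + 3 C + 3 r$)
$l{\left(-3,3 + H{\left(-2 \right)} \right)} \left(66 - 37\right) = \left(9 + 3 \left(-3\right) + 3 \left(3 + 2 \left(-2\right)\right)\right) \left(66 - 37\right) = \left(9 - 9 + 3 \left(3 - 4\right)\right) 29 = \left(9 - 9 + 3 \left(-1\right)\right) 29 = \left(9 - 9 - 3\right) 29 = \left(-3\right) 29 = -87$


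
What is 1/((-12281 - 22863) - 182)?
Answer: -1/35326 ≈ -2.8308e-5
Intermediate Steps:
1/((-12281 - 22863) - 182) = 1/(-35144 - 182) = 1/(-35326) = -1/35326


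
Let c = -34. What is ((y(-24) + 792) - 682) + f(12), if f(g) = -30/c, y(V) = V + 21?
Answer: 1834/17 ≈ 107.88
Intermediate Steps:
y(V) = 21 + V
f(g) = 15/17 (f(g) = -30/(-34) = -30*(-1/34) = 15/17)
((y(-24) + 792) - 682) + f(12) = (((21 - 24) + 792) - 682) + 15/17 = ((-3 + 792) - 682) + 15/17 = (789 - 682) + 15/17 = 107 + 15/17 = 1834/17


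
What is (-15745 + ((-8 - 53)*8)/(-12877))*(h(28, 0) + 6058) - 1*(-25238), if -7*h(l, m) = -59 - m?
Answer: -8607413668723/90139 ≈ -9.5490e+7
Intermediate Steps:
h(l, m) = 59/7 + m/7 (h(l, m) = -(-59 - m)/7 = 59/7 + m/7)
(-15745 + ((-8 - 53)*8)/(-12877))*(h(28, 0) + 6058) - 1*(-25238) = (-15745 + ((-8 - 53)*8)/(-12877))*((59/7 + (1/7)*0) + 6058) - 1*(-25238) = (-15745 - 61*8*(-1/12877))*((59/7 + 0) + 6058) + 25238 = (-15745 - 488*(-1/12877))*(59/7 + 6058) + 25238 = (-15745 + 488/12877)*(42465/7) + 25238 = -202747877/12877*42465/7 + 25238 = -8609688596805/90139 + 25238 = -8607413668723/90139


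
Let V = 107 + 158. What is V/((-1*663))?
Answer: -265/663 ≈ -0.39970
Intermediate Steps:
V = 265
V/((-1*663)) = 265/((-1*663)) = 265/(-663) = 265*(-1/663) = -265/663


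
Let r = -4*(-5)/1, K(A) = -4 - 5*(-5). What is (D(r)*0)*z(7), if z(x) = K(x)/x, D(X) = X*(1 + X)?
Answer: 0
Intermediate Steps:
K(A) = 21 (K(A) = -4 + 25 = 21)
r = 20 (r = 20*1 = 20)
z(x) = 21/x
(D(r)*0)*z(7) = ((20*(1 + 20))*0)*(21/7) = ((20*21)*0)*(21*(⅐)) = (420*0)*3 = 0*3 = 0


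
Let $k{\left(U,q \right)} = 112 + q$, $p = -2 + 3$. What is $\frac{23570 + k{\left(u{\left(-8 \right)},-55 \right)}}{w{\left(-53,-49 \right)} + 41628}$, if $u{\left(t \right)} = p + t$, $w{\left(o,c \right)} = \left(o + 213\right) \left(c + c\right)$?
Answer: $\frac{23627}{25948} \approx 0.91055$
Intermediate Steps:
$p = 1$
$w{\left(o,c \right)} = 2 c \left(213 + o\right)$ ($w{\left(o,c \right)} = \left(213 + o\right) 2 c = 2 c \left(213 + o\right)$)
$u{\left(t \right)} = 1 + t$
$\frac{23570 + k{\left(u{\left(-8 \right)},-55 \right)}}{w{\left(-53,-49 \right)} + 41628} = \frac{23570 + \left(112 - 55\right)}{2 \left(-49\right) \left(213 - 53\right) + 41628} = \frac{23570 + 57}{2 \left(-49\right) 160 + 41628} = \frac{23627}{-15680 + 41628} = \frac{23627}{25948}$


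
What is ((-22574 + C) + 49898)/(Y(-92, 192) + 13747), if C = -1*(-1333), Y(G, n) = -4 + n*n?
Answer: 28657/50607 ≈ 0.56627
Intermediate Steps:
Y(G, n) = -4 + n²
C = 1333
((-22574 + C) + 49898)/(Y(-92, 192) + 13747) = ((-22574 + 1333) + 49898)/((-4 + 192²) + 13747) = (-21241 + 49898)/((-4 + 36864) + 13747) = 28657/(36860 + 13747) = 28657/50607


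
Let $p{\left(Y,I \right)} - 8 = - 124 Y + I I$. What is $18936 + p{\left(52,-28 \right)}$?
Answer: $13280$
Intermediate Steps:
$p{\left(Y,I \right)} = 8 + I^{2} - 124 Y$ ($p{\left(Y,I \right)} = 8 + \left(- 124 Y + I I\right) = 8 + \left(- 124 Y + I^{2}\right) = 8 + \left(I^{2} - 124 Y\right) = 8 + I^{2} - 124 Y$)
$18936 + p{\left(52,-28 \right)} = 18936 + \left(8 + \left(-28\right)^{2} - 6448\right) = 18936 + \left(8 + 784 - 6448\right) = 18936 - 5656 = 13280$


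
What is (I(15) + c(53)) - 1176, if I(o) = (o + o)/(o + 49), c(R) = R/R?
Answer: -37585/32 ≈ -1174.5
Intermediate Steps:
c(R) = 1
I(o) = 2*o/(49 + o) (I(o) = (2*o)/(49 + o) = 2*o/(49 + o))
(I(15) + c(53)) - 1176 = (2*15/(49 + 15) + 1) - 1176 = (2*15/64 + 1) - 1176 = (2*15*(1/64) + 1) - 1176 = (15/32 + 1) - 1176 = 47/32 - 1176 = -37585/32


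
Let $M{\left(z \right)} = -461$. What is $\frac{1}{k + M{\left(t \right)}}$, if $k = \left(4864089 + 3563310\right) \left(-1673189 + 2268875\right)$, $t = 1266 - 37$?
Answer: $\frac{1}{5020083600253} \approx 1.992 \cdot 10^{-13}$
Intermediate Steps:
$t = 1229$ ($t = 1266 - 37 = 1229$)
$k = 5020083600714$ ($k = 8427399 \cdot 595686 = 5020083600714$)
$\frac{1}{k + M{\left(t \right)}} = \frac{1}{5020083600714 - 461} = \frac{1}{5020083600253}$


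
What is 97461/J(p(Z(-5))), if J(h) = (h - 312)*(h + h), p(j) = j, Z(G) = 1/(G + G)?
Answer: 4873050/3121 ≈ 1561.4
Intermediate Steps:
Z(G) = 1/(2*G)
J(h) = 2*h*(-312 + h) (J(h) = (-312 + h)*(2*h) = 2*h*(-312 + h))
97461/J(p(Z(-5))) = 97461/((2*((1/2)/(-5))*(-312 + (1/2)/(-5)))) = 97461/((2*((1/2)*(-1/5))*(-312 + (1/2)*(-1/5)))) = 97461/((2*(-1/10)*(-312 - 1/10))) = 97461/((2*(-1/10)*(-3121/10))) = 97461/(3121/50) = 97461*(50/3121) = 4873050/3121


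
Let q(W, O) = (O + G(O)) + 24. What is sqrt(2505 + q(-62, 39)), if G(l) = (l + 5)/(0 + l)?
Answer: 2*sqrt(976911)/39 ≈ 50.687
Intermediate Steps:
G(l) = (5 + l)/l
q(W, O) = 24 + O + (5 + O)/O (q(W, O) = (O + (5 + O)/O) + 24 = 24 + O + (5 + O)/O)
sqrt(2505 + q(-62, 39)) = sqrt(2505 + (25 + 39 + 5/39)) = sqrt(2505 + 2501/39) = sqrt(100196/39) = 2*sqrt(976911)/39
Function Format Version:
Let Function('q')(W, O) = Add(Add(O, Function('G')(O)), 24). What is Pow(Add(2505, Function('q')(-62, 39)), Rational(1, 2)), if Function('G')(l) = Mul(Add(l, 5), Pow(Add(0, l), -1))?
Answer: Mul(Rational(2, 39), Pow(976911, Rational(1, 2))) ≈ 50.687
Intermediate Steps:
Function('G')(l) = Mul(Pow(l, -1), Add(5, l)) (Function('G')(l) = Mul(Add(5, l), Pow(l, -1)) = Mul(Pow(l, -1), Add(5, l)))
Function('q')(W, O) = Add(24, O, Mul(Pow(O, -1), Add(5, O))) (Function('q')(W, O) = Add(Add(O, Mul(Pow(O, -1), Add(5, O))), 24) = Add(24, O, Mul(Pow(O, -1), Add(5, O))))
Pow(Add(2505, Function('q')(-62, 39)), Rational(1, 2)) = Pow(Add(2505, Add(25, 39, Mul(5, Pow(39, -1)))), Rational(1, 2)) = Pow(Add(2505, Add(25, 39, Mul(5, Rational(1, 39)))), Rational(1, 2)) = Pow(Add(2505, Add(25, 39, Rational(5, 39))), Rational(1, 2)) = Pow(Add(2505, Rational(2501, 39)), Rational(1, 2)) = Pow(Rational(100196, 39), Rational(1, 2)) = Mul(Rational(2, 39), Pow(976911, Rational(1, 2)))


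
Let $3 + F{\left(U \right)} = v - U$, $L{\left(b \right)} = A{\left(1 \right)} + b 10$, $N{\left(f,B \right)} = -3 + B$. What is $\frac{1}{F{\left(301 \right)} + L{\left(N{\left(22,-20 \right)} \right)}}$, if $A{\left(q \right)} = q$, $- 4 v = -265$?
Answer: $- \frac{4}{1867} \approx -0.0021425$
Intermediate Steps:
$v = \frac{265}{4}$ ($v = \left(- \frac{1}{4}\right) \left(-265\right) = \frac{265}{4} \approx 66.25$)
$L{\left(b \right)} = 1 + 10 b$ ($L{\left(b \right)} = 1 + b 10 = 1 + 10 b$)
$F{\left(U \right)} = \frac{253}{4} - U$ ($F{\left(U \right)} = -3 - \left(- \frac{265}{4} + U\right) = \frac{253}{4} - U$)
$\frac{1}{F{\left(301 \right)} + L{\left(N{\left(22,-20 \right)} \right)}} = \frac{1}{\left(\frac{253}{4} - 301\right) + \left(1 + 10 \left(-3 - 20\right)\right)} = \frac{1}{\left(\frac{253}{4} - 301\right) + \left(1 + 10 \left(-23\right)\right)} = \frac{1}{- \frac{951}{4} + \left(1 - 230\right)} = \frac{1}{- \frac{951}{4} - 229} = \frac{1}{- \frac{1867}{4}} = - \frac{4}{1867}$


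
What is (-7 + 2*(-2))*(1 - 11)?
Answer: 110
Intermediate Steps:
(-7 + 2*(-2))*(1 - 11) = (-7 - 4)*(-10) = -11*(-10) = 110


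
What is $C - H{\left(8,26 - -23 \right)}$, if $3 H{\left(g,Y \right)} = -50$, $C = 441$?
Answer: $\frac{1373}{3} \approx 457.67$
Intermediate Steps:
$H{\left(g,Y \right)} = - \frac{50}{3}$ ($H{\left(g,Y \right)} = \frac{1}{3} \left(-50\right) = - \frac{50}{3}$)
$C - H{\left(8,26 - -23 \right)} = 441 - - \frac{50}{3} = 441 + \frac{50}{3} = \frac{1373}{3}$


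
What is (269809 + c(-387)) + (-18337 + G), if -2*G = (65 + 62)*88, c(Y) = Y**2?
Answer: 395653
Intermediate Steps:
G = -5588 (G = -(65 + 62)*88/2 = -127*88/2 = -1/2*11176 = -5588)
(269809 + c(-387)) + (-18337 + G) = (269809 + (-387)**2) + (-18337 - 5588) = (269809 + 149769) - 23925 = 419578 - 23925 = 395653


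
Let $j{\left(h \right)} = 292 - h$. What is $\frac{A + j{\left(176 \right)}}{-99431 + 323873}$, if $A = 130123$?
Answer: $\frac{14471}{24938} \approx 0.58028$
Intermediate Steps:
$\frac{A + j{\left(176 \right)}}{-99431 + 323873} = \frac{130123 + \left(292 - 176\right)}{-99431 + 323873} = \frac{130123 + \left(292 - 176\right)}{224442} = \left(130123 + 116\right) \frac{1}{224442} = 130239 \cdot \frac{1}{224442} = \frac{14471}{24938}$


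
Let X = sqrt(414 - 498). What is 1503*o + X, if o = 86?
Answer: 129258 + 2*I*sqrt(21) ≈ 1.2926e+5 + 9.1651*I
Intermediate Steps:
X = 2*I*sqrt(21) (X = sqrt(-84) = 2*I*sqrt(21) ≈ 9.1651*I)
1503*o + X = 1503*86 + 2*I*sqrt(21) = 129258 + 2*I*sqrt(21)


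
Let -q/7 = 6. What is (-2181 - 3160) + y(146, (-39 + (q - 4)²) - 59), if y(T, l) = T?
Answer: -5195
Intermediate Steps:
q = -42 (q = -7*6 = -42)
(-2181 - 3160) + y(146, (-39 + (q - 4)²) - 59) = (-2181 - 3160) + 146 = -5341 + 146 = -5195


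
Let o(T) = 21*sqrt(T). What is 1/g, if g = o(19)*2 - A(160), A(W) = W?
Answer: 40/1979 + 21*sqrt(19)/3958 ≈ 0.043339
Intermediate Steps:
g = -160 + 42*sqrt(19) (g = (21*sqrt(19))*2 - 1*160 = 42*sqrt(19) - 160 = -160 + 42*sqrt(19) ≈ 23.074)
1/g = 1/(-160 + 42*sqrt(19))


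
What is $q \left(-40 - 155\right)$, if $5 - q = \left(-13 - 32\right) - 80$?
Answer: $-25350$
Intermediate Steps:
$q = 130$ ($q = 5 - \left(\left(-13 - 32\right) - 80\right) = 5 - \left(-45 - 80\right) = 5 - -125 = 5 + 125 = 130$)
$q \left(-40 - 155\right) = 130 \left(-40 - 155\right) = 130 \left(-195\right) = -25350$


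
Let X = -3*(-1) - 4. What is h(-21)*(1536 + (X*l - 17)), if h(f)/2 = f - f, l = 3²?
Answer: 0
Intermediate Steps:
l = 9
X = -1 (X = 3 - 4 = -1)
h(f) = 0 (h(f) = 2*(f - f) = 2*0 = 0)
h(-21)*(1536 + (X*l - 17)) = 0*(1536 + (-1*9 - 17)) = 0*(1536 + (-9 - 17)) = 0*(1536 - 26) = 0*1510 = 0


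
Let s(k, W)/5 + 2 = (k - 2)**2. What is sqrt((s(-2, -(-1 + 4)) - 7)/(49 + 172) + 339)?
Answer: sqrt(16571022)/221 ≈ 18.420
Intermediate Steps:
s(k, W) = -10 + 5*(-2 + k)**2 (s(k, W) = -10 + 5*(k - 2)**2 = -10 + 5*(-2 + k)**2)
sqrt((s(-2, -(-1 + 4)) - 7)/(49 + 172) + 339) = sqrt(((-10 + 5*(-2 - 2)**2) - 7)/(49 + 172) + 339) = sqrt(((-10 + 5*(-4)**2) - 7)/221 + 339) = sqrt(((-10 + 5*16) - 7)*(1/221) + 339) = sqrt(((-10 + 80) - 7)*(1/221) + 339) = sqrt((70 - 7)*(1/221) + 339) = sqrt(63*(1/221) + 339) = sqrt(63/221 + 339) = sqrt(74982/221) = sqrt(16571022)/221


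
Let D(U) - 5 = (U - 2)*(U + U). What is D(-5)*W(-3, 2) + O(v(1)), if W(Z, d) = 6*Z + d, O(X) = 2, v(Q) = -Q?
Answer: -1198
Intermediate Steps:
W(Z, d) = d + 6*Z
D(U) = 5 + 2*U*(-2 + U) (D(U) = 5 + (U - 2)*(U + U) = 5 + (-2 + U)*(2*U) = 5 + 2*U*(-2 + U))
D(-5)*W(-3, 2) + O(v(1)) = (5 - 4*(-5) + 2*(-5)²)*(2 + 6*(-3)) + 2 = (5 + 20 + 2*25)*(2 - 18) + 2 = (5 + 20 + 50)*(-16) + 2 = 75*(-16) + 2 = -1200 + 2 = -1198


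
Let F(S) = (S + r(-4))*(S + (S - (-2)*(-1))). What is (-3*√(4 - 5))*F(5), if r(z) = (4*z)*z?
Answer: -1656*I ≈ -1656.0*I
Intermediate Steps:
r(z) = 4*z²
F(S) = (-2 + 2*S)*(64 + S) (F(S) = (S + 4*(-4)²)*(S + (S - (-2)*(-1))) = (S + 4*16)*(S + (S - 1*2)) = (S + 64)*(S + (S - 2)) = (64 + S)*(S + (-2 + S)) = (64 + S)*(-2 + 2*S) = (-2 + 2*S)*(64 + S))
(-3*√(4 - 5))*F(5) = (-3*√(4 - 5))*(-128 + 2*5² + 126*5) = (-3*I)*(-128 + 2*25 + 630) = (-3*I)*(-128 + 50 + 630) = -3*I*552 = -1656*I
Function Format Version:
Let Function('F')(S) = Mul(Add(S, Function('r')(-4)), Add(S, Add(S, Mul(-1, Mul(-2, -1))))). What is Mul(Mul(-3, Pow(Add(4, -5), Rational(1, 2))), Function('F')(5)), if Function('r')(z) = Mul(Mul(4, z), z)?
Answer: Mul(-1656, I) ≈ Mul(-1656.0, I)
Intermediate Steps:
Function('r')(z) = Mul(4, Pow(z, 2))
Function('F')(S) = Mul(Add(-2, Mul(2, S)), Add(64, S)) (Function('F')(S) = Mul(Add(S, Mul(4, Pow(-4, 2))), Add(S, Add(S, Mul(-1, Mul(-2, -1))))) = Mul(Add(S, Mul(4, 16)), Add(S, Add(S, Mul(-1, 2)))) = Mul(Add(S, 64), Add(S, Add(S, -2))) = Mul(Add(64, S), Add(S, Add(-2, S))) = Mul(Add(64, S), Add(-2, Mul(2, S))) = Mul(Add(-2, Mul(2, S)), Add(64, S)))
Mul(Mul(-3, Pow(Add(4, -5), Rational(1, 2))), Function('F')(5)) = Mul(Mul(-3, Pow(Add(4, -5), Rational(1, 2))), Add(-128, Mul(2, Pow(5, 2)), Mul(126, 5))) = Mul(Mul(-3, Pow(-1, Rational(1, 2))), Add(-128, Mul(2, 25), 630)) = Mul(Mul(-3, I), Add(-128, 50, 630)) = Mul(Mul(-3, I), 552) = Mul(-1656, I)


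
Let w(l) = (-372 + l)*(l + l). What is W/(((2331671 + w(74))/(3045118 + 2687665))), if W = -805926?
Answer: -4620198872058/2287567 ≈ -2.0197e+6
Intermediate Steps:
w(l) = 2*l*(-372 + l) (w(l) = (-372 + l)*(2*l) = 2*l*(-372 + l))
W/(((2331671 + w(74))/(3045118 + 2687665))) = -805926*(3045118 + 2687665)/(2331671 + 2*74*(-372 + 74)) = -805926*5732783/(2331671 + 2*74*(-298)) = -805926*5732783/(2331671 - 44104) = -805926/(2287567*(1/5732783)) = -805926/2287567/5732783 = -805926*5732783/2287567 = -4620198872058/2287567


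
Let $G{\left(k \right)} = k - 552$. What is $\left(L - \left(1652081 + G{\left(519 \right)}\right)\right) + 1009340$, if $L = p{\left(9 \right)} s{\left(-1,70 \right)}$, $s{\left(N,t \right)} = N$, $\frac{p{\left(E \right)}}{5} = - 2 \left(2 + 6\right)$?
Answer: $-642628$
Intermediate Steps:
$p{\left(E \right)} = -80$ ($p{\left(E \right)} = 5 \left(- 2 \left(2 + 6\right)\right) = 5 \left(\left(-2\right) 8\right) = 5 \left(-16\right) = -80$)
$G{\left(k \right)} = -552 + k$
$L = 80$ ($L = \left(-80\right) \left(-1\right) = 80$)
$\left(L - \left(1652081 + G{\left(519 \right)}\right)\right) + 1009340 = \left(80 - 1652048\right) + 1009340 = -1651968 + 1009340 = -642628$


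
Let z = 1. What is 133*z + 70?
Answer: 203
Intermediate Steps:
133*z + 70 = 133*1 + 70 = 133 + 70 = 203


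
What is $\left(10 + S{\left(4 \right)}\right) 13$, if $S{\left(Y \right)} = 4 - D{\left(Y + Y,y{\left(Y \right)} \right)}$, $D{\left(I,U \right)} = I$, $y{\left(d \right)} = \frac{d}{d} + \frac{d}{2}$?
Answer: $78$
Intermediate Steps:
$y{\left(d \right)} = 1 + \frac{d}{2}$ ($y{\left(d \right)} = 1 + d \frac{1}{2} = 1 + \frac{d}{2}$)
$S{\left(Y \right)} = 4 - 2 Y$ ($S{\left(Y \right)} = 4 - \left(Y + Y\right) = 4 - 2 Y$)
$\left(10 + S{\left(4 \right)}\right) 13 = \left(10 + \left(4 - 8\right)\right) 13 = \left(10 - 4\right) 13 = 6 \cdot 13 = 78$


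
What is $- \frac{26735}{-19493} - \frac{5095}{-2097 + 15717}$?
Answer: $\frac{52962773}{53098932} \approx 0.99744$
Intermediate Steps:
$- \frac{26735}{-19493} - \frac{5095}{-2097 + 15717} = \left(-26735\right) \left(- \frac{1}{19493}\right) - \frac{5095}{13620} = \frac{26735}{19493} - \frac{1019}{2724} = \frac{52962773}{53098932}$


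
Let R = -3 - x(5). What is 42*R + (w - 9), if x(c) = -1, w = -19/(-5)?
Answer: -446/5 ≈ -89.200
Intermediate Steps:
w = 19/5 (w = -19*(-⅕) = 19/5 ≈ 3.8000)
R = -2 (R = -3 - 1*(-1) = -3 + 1 = -2)
42*R + (w - 9) = 42*(-2) + (19/5 - 9) = -84 - 26/5 = -446/5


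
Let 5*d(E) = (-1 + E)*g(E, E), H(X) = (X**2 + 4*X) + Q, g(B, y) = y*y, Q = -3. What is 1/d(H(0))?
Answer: -5/36 ≈ -0.13889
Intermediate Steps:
g(B, y) = y**2
H(X) = -3 + X**2 + 4*X (H(X) = (X**2 + 4*X) - 3 = -3 + X**2 + 4*X)
d(E) = E**2*(-1 + E)/5 (d(E) = ((-1 + E)*E**2)/5 = (E**2*(-1 + E))/5 = E**2*(-1 + E)/5)
1/d(H(0)) = 1/((-3 + 0**2 + 4*0)**2*(-1 + (-3 + 0**2 + 4*0))/5) = 1/((-3 + 0 + 0)**2*(-1 + (-3 + 0 + 0))/5) = 1/((1/5)*(-3)**2*(-1 - 3)) = 1/((1/5)*9*(-4)) = 1/(-36/5) = -5/36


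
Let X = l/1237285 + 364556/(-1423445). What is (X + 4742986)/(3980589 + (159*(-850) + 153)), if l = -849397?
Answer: 334135167214453453/270915364566921816 ≈ 1.2334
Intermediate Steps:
X = -66405183325/70448285873 (X = -849397/1237285 + 364556/(-1423445) = -849397*1/1237285 + 364556*(-1/1423445) = -849397/1237285 - 364556/1423445 = -66405183325/70448285873 ≈ -0.94261)
(X + 4742986)/(3980589 + (159*(-850) + 153)) = (-66405183325/70448285873 + 4742986)/(3980589 + (159*(-850) + 153)) = 334135167214453453/(70448285873*(3980589 + (-135150 + 153))) = 334135167214453453/(70448285873*(3980589 - 134997)) = (334135167214453453/70448285873)/3845592 = (334135167214453453/70448285873)*(1/3845592) = 334135167214453453/270915364566921816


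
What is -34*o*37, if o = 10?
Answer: -12580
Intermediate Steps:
-34*o*37 = -34*10*37 = -340*37 = -12580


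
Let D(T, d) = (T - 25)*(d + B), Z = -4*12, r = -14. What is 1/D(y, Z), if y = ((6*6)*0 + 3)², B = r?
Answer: 1/992 ≈ 0.0010081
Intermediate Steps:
B = -14
Z = -48
y = 9 (y = (36*0 + 3)² = (0 + 3)² = 3² = 9)
D(T, d) = (-25 + T)*(-14 + d) (D(T, d) = (T - 25)*(d - 14) = (-25 + T)*(-14 + d))
1/D(y, Z) = 1/(350 - 25*(-48) - 14*9 + 9*(-48)) = 1/(350 + 1200 - 126 - 432) = 1/992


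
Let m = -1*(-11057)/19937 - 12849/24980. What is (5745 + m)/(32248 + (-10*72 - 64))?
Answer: 2861180897047/15669898244640 ≈ 0.18259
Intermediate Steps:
m = 20033347/498026260 (m = 11057*(1/19937) - 12849*1/24980 = 11057/19937 - 12849/24980 = 20033347/498026260 ≈ 0.040226)
(5745 + m)/(32248 + (-10*72 - 64)) = (5745 + 20033347/498026260)/(32248 + (-10*72 - 64)) = 2861180897047/(498026260*(32248 + (-720 - 64))) = 2861180897047/(498026260*(32248 - 784)) = (2861180897047/498026260)/31464 = (2861180897047/498026260)*(1/31464) = 2861180897047/15669898244640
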